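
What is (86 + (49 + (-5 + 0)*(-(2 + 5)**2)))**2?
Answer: 144400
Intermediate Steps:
(86 + (49 + (-5 + 0)*(-(2 + 5)**2)))**2 = (86 + (49 - (-5)*7**2))**2 = (86 + (49 - (-5)*49))**2 = (86 + (49 - 5*(-49)))**2 = (86 + (49 + 245))**2 = (86 + 294)**2 = 380**2 = 144400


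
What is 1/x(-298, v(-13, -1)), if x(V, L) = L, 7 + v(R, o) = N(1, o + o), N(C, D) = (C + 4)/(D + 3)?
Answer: -½ ≈ -0.50000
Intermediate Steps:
N(C, D) = (4 + C)/(3 + D)
v(R, o) = -7 + 5/(3 + 2*o) (v(R, o) = -7 + (4 + 1)/(3 + (o + o)) = -7 + 5/(3 + 2*o))
1/x(-298, v(-13, -1)) = 1/(2*(-8 - 7*(-1))/(3 + 2*(-1))) = 1/(2*(-8 + 7)/(3 - 2)) = 1/(2*(-1)/1) = 1/(2*1*(-1)) = 1/(-2) = -½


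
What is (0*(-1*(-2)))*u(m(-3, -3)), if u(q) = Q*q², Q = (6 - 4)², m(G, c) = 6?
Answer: 0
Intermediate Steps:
Q = 4 (Q = 2² = 4)
u(q) = 4*q²
(0*(-1*(-2)))*u(m(-3, -3)) = (0*(-1*(-2)))*(4*6²) = (0*2)*(4*36) = 0*144 = 0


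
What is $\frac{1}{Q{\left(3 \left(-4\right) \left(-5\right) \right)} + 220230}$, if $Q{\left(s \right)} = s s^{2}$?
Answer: $\frac{1}{436230} \approx 2.2924 \cdot 10^{-6}$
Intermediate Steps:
$Q{\left(s \right)} = s^{3}$
$\frac{1}{Q{\left(3 \left(-4\right) \left(-5\right) \right)} + 220230} = \frac{1}{\left(3 \left(-4\right) \left(-5\right)\right)^{3} + 220230} = \frac{1}{\left(\left(-12\right) \left(-5\right)\right)^{3} + 220230} = \frac{1}{60^{3} + 220230} = \frac{1}{216000 + 220230} = \frac{1}{436230}$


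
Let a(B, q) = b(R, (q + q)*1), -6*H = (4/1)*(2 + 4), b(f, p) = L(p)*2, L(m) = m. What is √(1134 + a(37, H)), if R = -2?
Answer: √1118 ≈ 33.437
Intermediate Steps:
b(f, p) = 2*p (b(f, p) = p*2 = 2*p)
H = -4 (H = -4/1*(2 + 4)/6 = -4*1*6/6 = -2*6/3 = -⅙*24 = -4)
a(B, q) = 4*q (a(B, q) = 2*((q + q)*1) = 2*((2*q)*1) = 2*(2*q) = 4*q)
√(1134 + a(37, H)) = √(1134 + 4*(-4)) = √(1134 - 16) = √1118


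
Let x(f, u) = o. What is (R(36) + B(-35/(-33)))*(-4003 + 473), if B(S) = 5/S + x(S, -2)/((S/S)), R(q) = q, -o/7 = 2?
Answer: -660110/7 ≈ -94301.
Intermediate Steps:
o = -14 (o = -7*2 = -14)
x(f, u) = -14
B(S) = -14 + 5/S (B(S) = 5/S - 14/(S/S) = 5/S - 14/1 = 5/S - 14*1 = 5/S - 14 = -14 + 5/S)
(R(36) + B(-35/(-33)))*(-4003 + 473) = (36 + (-14 + 5/((-35/(-33)))))*(-4003 + 473) = (36 + (-14 + 5/((-35*(-1/33)))))*(-3530) = (36 + (-14 + 5/(35/33)))*(-3530) = (36 + (-14 + 5*(33/35)))*(-3530) = (36 + (-14 + 33/7))*(-3530) = (36 - 65/7)*(-3530) = (187/7)*(-3530) = -660110/7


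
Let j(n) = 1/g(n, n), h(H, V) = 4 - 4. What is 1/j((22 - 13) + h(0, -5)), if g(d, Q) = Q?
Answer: 9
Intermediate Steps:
h(H, V) = 0
j(n) = 1/n
1/j((22 - 13) + h(0, -5)) = 1/(1/((22 - 13) + 0)) = 1/(1/(9 + 0)) = 1/(1/9) = 9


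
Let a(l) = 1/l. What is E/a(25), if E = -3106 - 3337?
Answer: -161075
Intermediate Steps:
E = -6443
E/a(25) = -6443/(1/25) = -6443/1/25 = -6443*25 = -161075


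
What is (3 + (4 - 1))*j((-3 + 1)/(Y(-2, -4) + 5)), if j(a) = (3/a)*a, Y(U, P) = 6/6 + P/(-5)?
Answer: 18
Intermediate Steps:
Y(U, P) = 1 - P/5 (Y(U, P) = 6*(1/6) + P*(-1/5) = 1 - P/5)
j(a) = 3
(3 + (4 - 1))*j((-3 + 1)/(Y(-2, -4) + 5)) = (3 + (4 - 1))*3 = (3 + 3)*3 = 6*3 = 18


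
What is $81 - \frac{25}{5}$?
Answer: $76$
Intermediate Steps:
$81 - \frac{25}{5} = 81 - 5 = 76$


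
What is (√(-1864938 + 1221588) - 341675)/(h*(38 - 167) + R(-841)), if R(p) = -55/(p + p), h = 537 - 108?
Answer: 574697350/93083507 - 8410*I*√25734/93083507 ≈ 6.174 - 0.014494*I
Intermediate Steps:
h = 429
R(p) = -55/(2*p)
(√(-1864938 + 1221588) - 341675)/(h*(38 - 167) + R(-841)) = (√(-1864938 + 1221588) - 341675)/(429*(38 - 167) - 55/2/(-841)) = (√(-643350) - 341675)/(429*(-129) - 55/2*(-1/841)) = (5*I*√25734 - 341675)/(-55341 + 55/1682) = (-341675 + 5*I*√25734)/(-93083507/1682) = (-341675 + 5*I*√25734)*(-1682/93083507) = 574697350/93083507 - 8410*I*√25734/93083507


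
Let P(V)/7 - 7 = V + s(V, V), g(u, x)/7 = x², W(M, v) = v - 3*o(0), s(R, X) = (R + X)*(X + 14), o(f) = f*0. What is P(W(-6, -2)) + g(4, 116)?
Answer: 93891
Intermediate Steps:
o(f) = 0
s(R, X) = (14 + X)*(R + X) (s(R, X) = (R + X)*(14 + X) = (14 + X)*(R + X))
W(M, v) = v (W(M, v) = v - 3*0 = v + 0 = v)
g(u, x) = 7*x²
P(V) = 49 + 14*V² + 203*V (P(V) = 49 + 7*(V + (V² + 14*V + 14*V + V*V)) = 49 + 7*(V + (V² + 14*V + 14*V + V²)) = 49 + 7*(V + (2*V² + 28*V)) = 49 + 7*(2*V² + 29*V) = 49 + (14*V² + 203*V) = 49 + 14*V² + 203*V)
P(W(-6, -2)) + g(4, 116) = (49 + 14*(-2)² + 203*(-2)) + 7*116² = (49 + 14*4 - 406) + 7*13456 = (49 + 56 - 406) + 94192 = -301 + 94192 = 93891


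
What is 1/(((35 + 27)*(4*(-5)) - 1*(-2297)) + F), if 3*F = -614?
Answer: 3/2557 ≈ 0.0011733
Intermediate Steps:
F = -614/3 (F = (⅓)*(-614) = -614/3 ≈ -204.67)
1/(((35 + 27)*(4*(-5)) - 1*(-2297)) + F) = 1/(((35 + 27)*(4*(-5)) - 1*(-2297)) - 614/3) = 1/((62*(-20) + 2297) - 614/3) = 1/((-1240 + 2297) - 614/3) = 1/(1057 - 614/3) = 1/(2557/3) = 3/2557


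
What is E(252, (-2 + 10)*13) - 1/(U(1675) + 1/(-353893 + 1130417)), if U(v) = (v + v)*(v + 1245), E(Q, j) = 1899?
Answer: 14424723800657375/7595957768001 ≈ 1899.0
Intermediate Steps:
U(v) = 2*v*(1245 + v) (U(v) = (2*v)*(1245 + v) = 2*v*(1245 + v))
E(252, (-2 + 10)*13) - 1/(U(1675) + 1/(-353893 + 1130417)) = 1899 - 1/(2*1675*(1245 + 1675) + 1/(-353893 + 1130417)) = 1899 - 1/(2*1675*2920 + 1/776524) = 1899 - 1/(9782000 + 1/776524) = 1899 - 1/7595957768001/776524 = 1899 - 1*776524/7595957768001 = 1899 - 776524/7595957768001 = 14424723800657375/7595957768001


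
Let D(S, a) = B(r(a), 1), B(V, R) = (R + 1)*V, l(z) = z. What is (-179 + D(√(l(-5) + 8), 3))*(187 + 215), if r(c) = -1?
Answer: -72762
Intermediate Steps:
B(V, R) = V*(1 + R) (B(V, R) = (1 + R)*V = V*(1 + R))
D(S, a) = -2 (D(S, a) = -(1 + 1) = -1*2 = -2)
(-179 + D(√(l(-5) + 8), 3))*(187 + 215) = (-179 - 2)*(187 + 215) = -181*402 = -72762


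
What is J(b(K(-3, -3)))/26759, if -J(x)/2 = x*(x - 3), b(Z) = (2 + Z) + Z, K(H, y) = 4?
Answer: -140/26759 ≈ -0.0052319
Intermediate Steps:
b(Z) = 2 + 2*Z
J(x) = -2*x*(-3 + x) (J(x) = -2*x*(x - 3) = -2*x*(-3 + x))
J(b(K(-3, -3)))/26759 = (2*(2 + 2*4)*(3 - (2 + 2*4)))/26759 = (2*(2 + 8)*(3 - (2 + 8)))*(1/26759) = (2*10*(3 - 1*10))*(1/26759) = (2*10*(3 - 10))*(1/26759) = (2*10*(-7))*(1/26759) = -140*1/26759 = -140/26759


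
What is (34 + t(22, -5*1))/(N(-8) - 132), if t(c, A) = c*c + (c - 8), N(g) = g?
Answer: -19/5 ≈ -3.8000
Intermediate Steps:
t(c, A) = -8 + c + c² (t(c, A) = c² + (-8 + c) = -8 + c + c²)
(34 + t(22, -5*1))/(N(-8) - 132) = (34 + (-8 + 22 + 22²))/(-8 - 132) = (34 + (-8 + 22 + 484))/(-140) = (34 + 498)*(-1/140) = 532*(-1/140) = -19/5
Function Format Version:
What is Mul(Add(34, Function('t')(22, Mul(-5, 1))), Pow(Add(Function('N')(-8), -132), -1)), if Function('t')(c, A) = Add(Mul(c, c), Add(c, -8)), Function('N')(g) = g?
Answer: Rational(-19, 5) ≈ -3.8000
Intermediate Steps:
Function('t')(c, A) = Add(-8, c, Pow(c, 2)) (Function('t')(c, A) = Add(Pow(c, 2), Add(-8, c)) = Add(-8, c, Pow(c, 2)))
Mul(Add(34, Function('t')(22, Mul(-5, 1))), Pow(Add(Function('N')(-8), -132), -1)) = Mul(Add(34, Add(-8, 22, Pow(22, 2))), Pow(Add(-8, -132), -1)) = Mul(Add(34, Add(-8, 22, 484)), Pow(-140, -1)) = Mul(Add(34, 498), Rational(-1, 140)) = Mul(532, Rational(-1, 140)) = Rational(-19, 5)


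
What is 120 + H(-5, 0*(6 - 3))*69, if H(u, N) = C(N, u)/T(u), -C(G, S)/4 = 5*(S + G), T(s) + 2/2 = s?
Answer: -1030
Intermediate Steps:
T(s) = -1 + s
C(G, S) = -20*G - 20*S (C(G, S) = -20*(S + G) = -20*(G + S) = -4*(5*G + 5*S) = -20*G - 20*S)
H(u, N) = (-20*N - 20*u)/(-1 + u)
120 + H(-5, 0*(6 - 3))*69 = 120 + (20*(-0*(6 - 3) - 1*(-5))/(-1 - 5))*69 = 120 + (20*(-0*3 + 5)/(-6))*69 = 120 + (20*(-⅙)*(-1*0 + 5))*69 = 120 + (20*(-⅙)*(0 + 5))*69 = 120 + (20*(-⅙)*5)*69 = 120 - 50/3*69 = 120 - 1150 = -1030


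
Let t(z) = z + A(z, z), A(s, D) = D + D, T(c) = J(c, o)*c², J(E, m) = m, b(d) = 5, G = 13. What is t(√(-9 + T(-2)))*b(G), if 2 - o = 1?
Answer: 15*I*√5 ≈ 33.541*I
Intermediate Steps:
o = 1 (o = 2 - 1*1 = 2 - 1 = 1)
T(c) = c² (T(c) = 1*c² = c²)
A(s, D) = 2*D
t(z) = 3*z (t(z) = z + 2*z = 3*z)
t(√(-9 + T(-2)))*b(G) = (3*√(-9 + (-2)²))*5 = (3*√(-9 + 4))*5 = (3*√(-5))*5 = (3*(I*√5))*5 = (3*I*√5)*5 = 15*I*√5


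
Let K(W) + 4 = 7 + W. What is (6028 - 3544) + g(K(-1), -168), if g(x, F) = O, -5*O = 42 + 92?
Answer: 12286/5 ≈ 2457.2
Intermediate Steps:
K(W) = 3 + W (K(W) = -4 + (7 + W) = 3 + W)
O = -134/5 (O = -(42 + 92)/5 = -1/5*134 = -134/5 ≈ -26.800)
g(x, F) = -134/5
(6028 - 3544) + g(K(-1), -168) = (6028 - 3544) - 134/5 = 2484 - 134/5 = 12286/5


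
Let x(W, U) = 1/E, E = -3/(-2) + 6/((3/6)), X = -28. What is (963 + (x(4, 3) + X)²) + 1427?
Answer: 2310826/729 ≈ 3169.9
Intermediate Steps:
E = 27/2 (E = -3*(-½) + 6/((3*(⅙))) = 3/2 + 6/(½) = 3/2 + 6*2 = 3/2 + 12 = 27/2 ≈ 13.500)
x(W, U) = 2/27 (x(W, U) = 1/(27/2) = 2/27)
(963 + (x(4, 3) + X)²) + 1427 = (963 + (2/27 - 28)²) + 1427 = (963 + (-754/27)²) + 1427 = (963 + 568516/729) + 1427 = 1270543/729 + 1427 = 2310826/729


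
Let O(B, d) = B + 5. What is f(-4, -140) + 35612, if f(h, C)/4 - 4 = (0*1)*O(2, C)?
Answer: 35628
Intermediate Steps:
O(B, d) = 5 + B
f(h, C) = 16 (f(h, C) = 16 + 4*((0*1)*(5 + 2)) = 16 + 4*(0*7) = 16 + 4*0 = 16 + 0 = 16)
f(-4, -140) + 35612 = 16 + 35612 = 35628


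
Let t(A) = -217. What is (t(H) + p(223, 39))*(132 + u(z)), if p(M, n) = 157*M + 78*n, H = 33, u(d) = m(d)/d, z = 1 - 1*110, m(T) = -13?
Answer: 544876236/109 ≈ 4.9989e+6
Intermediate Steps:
z = -109 (z = 1 - 110 = -109)
u(d) = -13/d
p(M, n) = 78*n + 157*M
(t(H) + p(223, 39))*(132 + u(z)) = (-217 + (78*39 + 157*223))*(132 - 13/(-109)) = (-217 + (3042 + 35011))*(132 - 13*(-1/109)) = (-217 + 38053)*(132 + 13/109) = 37836*(14401/109) = 544876236/109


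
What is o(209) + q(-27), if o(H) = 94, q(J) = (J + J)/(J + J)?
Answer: 95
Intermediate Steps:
q(J) = 1 (q(J) = (2*J)/((2*J)) = (2*J)*(1/(2*J)) = 1)
o(209) + q(-27) = 94 + 1 = 95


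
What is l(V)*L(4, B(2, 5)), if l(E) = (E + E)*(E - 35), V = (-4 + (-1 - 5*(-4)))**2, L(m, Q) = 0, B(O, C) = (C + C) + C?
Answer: 0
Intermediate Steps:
B(O, C) = 3*C (B(O, C) = 2*C + C = 3*C)
V = 225 (V = (-4 + (-1 + 20))**2 = (-4 + 19)**2 = 15**2 = 225)
l(E) = 2*E*(-35 + E) (l(E) = (2*E)*(-35 + E) = 2*E*(-35 + E))
l(V)*L(4, B(2, 5)) = (2*225*(-35 + 225))*0 = (2*225*190)*0 = 85500*0 = 0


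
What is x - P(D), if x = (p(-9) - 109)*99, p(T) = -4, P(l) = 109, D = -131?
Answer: -11296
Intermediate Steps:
x = -11187 (x = (-4 - 109)*99 = -113*99 = -11187)
x - P(D) = -11187 - 1*109 = -11187 - 109 = -11296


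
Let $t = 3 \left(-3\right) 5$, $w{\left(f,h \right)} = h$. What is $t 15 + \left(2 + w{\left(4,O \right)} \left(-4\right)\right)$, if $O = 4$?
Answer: $-689$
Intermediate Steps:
$t = -45$ ($t = \left(-9\right) 5 = -45$)
$t 15 + \left(2 + w{\left(4,O \right)} \left(-4\right)\right) = \left(-45\right) 15 + \left(2 + 4 \left(-4\right)\right) = -675 + \left(2 - 16\right) = -675 - 14 = -689$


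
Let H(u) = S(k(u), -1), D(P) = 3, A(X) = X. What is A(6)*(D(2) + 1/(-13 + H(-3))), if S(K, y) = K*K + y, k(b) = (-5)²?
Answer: 11004/611 ≈ 18.010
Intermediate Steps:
k(b) = 25
S(K, y) = y + K² (S(K, y) = K² + y = y + K²)
H(u) = 624 (H(u) = -1 + 25² = -1 + 625 = 624)
A(6)*(D(2) + 1/(-13 + H(-3))) = 6*(3 + 1/(-13 + 624)) = 6*(3 + 1/611) = 6*(1834/611) = 11004/611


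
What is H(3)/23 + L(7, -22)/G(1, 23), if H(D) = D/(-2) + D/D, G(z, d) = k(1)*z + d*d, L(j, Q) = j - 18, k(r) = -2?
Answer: -1033/24242 ≈ -0.042612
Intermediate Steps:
L(j, Q) = -18 + j
G(z, d) = d² - 2*z (G(z, d) = -2*z + d*d = -2*z + d² = d² - 2*z)
H(D) = 1 - D/2 (H(D) = D*(-½) + 1 = -D/2 + 1 = 1 - D/2)
H(3)/23 + L(7, -22)/G(1, 23) = (1 - ½*3)/23 + (-18 + 7)/(23² - 2*1) = (1 - 3/2)*(1/23) - 11/(529 - 2) = -½*1/23 - 11/527 = -1/46 - 11*1/527 = -1/46 - 11/527 = -1033/24242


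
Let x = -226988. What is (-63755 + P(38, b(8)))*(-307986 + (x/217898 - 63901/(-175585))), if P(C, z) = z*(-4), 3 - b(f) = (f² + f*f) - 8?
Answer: 372869706357392411097/19129810165 ≈ 1.9492e+10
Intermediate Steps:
b(f) = 11 - 2*f² (b(f) = 3 - ((f² + f*f) - 8) = 3 - ((f² + f²) - 8) = 3 - (2*f² - 8) = 3 - (-8 + 2*f²) = 3 + (8 - 2*f²) = 11 - 2*f²)
P(C, z) = -4*z
(-63755 + P(38, b(8)))*(-307986 + (x/217898 - 63901/(-175585))) = (-63755 - 4*(11 - 2*8²))*(-307986 + (-226988/217898 - 63901/(-175585))) = (-63755 - 4*(11 - 2*64))*(-307986 + (-226988*1/217898 - 63901*(-1/175585))) = (-63755 - 4*(11 - 128))*(-307986 + (-113494/108949 + 63901/175585)) = (-63755 - 4*(-117))*(-307986 - 12965893941/19129810165) = (-63755 + 468)*(-5891726679371631/19129810165) = -63287*(-5891726679371631/19129810165) = 372869706357392411097/19129810165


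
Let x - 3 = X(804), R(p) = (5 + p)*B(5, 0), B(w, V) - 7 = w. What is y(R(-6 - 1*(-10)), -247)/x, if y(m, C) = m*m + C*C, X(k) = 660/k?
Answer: 4869091/256 ≈ 19020.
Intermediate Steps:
B(w, V) = 7 + w
R(p) = 60 + 12*p (R(p) = (5 + p)*(7 + 5) = (5 + p)*12 = 60 + 12*p)
y(m, C) = C² + m² (y(m, C) = m² + C² = C² + m²)
x = 256/67 (x = 3 + 660/804 = 3 + 660*(1/804) = 3 + 55/67 = 256/67 ≈ 3.8209)
y(R(-6 - 1*(-10)), -247)/x = ((-247)² + (60 + 12*(-6 - 1*(-10)))²)/(256/67) = (61009 + (60 + 12*(-6 + 10))²)*(67/256) = (61009 + (60 + 12*4)²)*(67/256) = (61009 + (60 + 48)²)*(67/256) = (61009 + 108²)*(67/256) = (61009 + 11664)*(67/256) = 72673*(67/256) = 4869091/256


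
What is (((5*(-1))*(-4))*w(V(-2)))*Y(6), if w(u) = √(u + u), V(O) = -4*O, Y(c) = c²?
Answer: 2880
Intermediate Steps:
w(u) = √2*√u (w(u) = √(2*u) = √2*√u)
(((5*(-1))*(-4))*w(V(-2)))*Y(6) = (((5*(-1))*(-4))*(√2*√(-4*(-2))))*6² = ((-5*(-4))*(√2*√8))*36 = (20*(√2*(2*√2)))*36 = (20*4)*36 = 80*36 = 2880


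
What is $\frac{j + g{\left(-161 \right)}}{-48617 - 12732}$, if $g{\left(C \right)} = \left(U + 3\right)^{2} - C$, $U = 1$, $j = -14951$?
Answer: $\frac{14774}{61349} \approx 0.24082$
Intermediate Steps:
$g{\left(C \right)} = 16 - C$ ($g{\left(C \right)} = \left(1 + 3\right)^{2} - C = 4^{2} - C = 16 - C$)
$\frac{j + g{\left(-161 \right)}}{-48617 - 12732} = \frac{-14951 + \left(16 - -161\right)}{-48617 - 12732} = \frac{-14951 + \left(16 + 161\right)}{-61349} = \left(-14951 + 177\right) \left(- \frac{1}{61349}\right) = \left(-14774\right) \left(- \frac{1}{61349}\right) = \frac{14774}{61349}$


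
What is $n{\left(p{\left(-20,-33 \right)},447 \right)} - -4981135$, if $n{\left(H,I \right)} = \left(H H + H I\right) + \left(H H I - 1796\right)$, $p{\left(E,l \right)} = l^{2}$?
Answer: $536758730$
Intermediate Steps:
$n{\left(H,I \right)} = -1796 + H^{2} + H I + I H^{2}$ ($n{\left(H,I \right)} = \left(H^{2} + H I\right) + \left(H^{2} I - 1796\right) = \left(H^{2} + H I\right) + \left(I H^{2} - 1796\right) = \left(H^{2} + H I\right) + \left(-1796 + I H^{2}\right) = -1796 + H^{2} + H I + I H^{2}$)
$n{\left(p{\left(-20,-33 \right)},447 \right)} - -4981135 = \left(-1796 + \left(\left(-33\right)^{2}\right)^{2} + \left(-33\right)^{2} \cdot 447 + 447 \left(\left(-33\right)^{2}\right)^{2}\right) - -4981135 = \left(-1796 + 1089^{2} + 1089 \cdot 447 + 447 \cdot 1089^{2}\right) + 4981135 = \left(-1796 + 1185921 + 486783 + 447 \cdot 1185921\right) + 4981135 = \left(-1796 + 1185921 + 486783 + 530106687\right) + 4981135 = 531777595 + 4981135 = 536758730$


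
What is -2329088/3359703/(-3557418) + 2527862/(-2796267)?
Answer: -5035444374760181942/5570102312036709003 ≈ -0.90401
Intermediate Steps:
-2329088/3359703/(-3557418) + 2527862/(-2796267) = -2329088*1/3359703*(-1/3557418) + 2527862*(-1/2796267) = -2329088/3359703*(-1/3557418) - 2527862/2796267 = 1164544/5975933963427 - 2527862/2796267 = -5035444374760181942/5570102312036709003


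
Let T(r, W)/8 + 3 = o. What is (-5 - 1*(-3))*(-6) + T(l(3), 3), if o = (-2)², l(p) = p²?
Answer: 20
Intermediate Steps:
o = 4
T(r, W) = 8 (T(r, W) = -24 + 8*4 = -24 + 32 = 8)
(-5 - 1*(-3))*(-6) + T(l(3), 3) = (-5 - 1*(-3))*(-6) + 8 = (-5 + 3)*(-6) + 8 = -2*(-6) + 8 = 12 + 8 = 20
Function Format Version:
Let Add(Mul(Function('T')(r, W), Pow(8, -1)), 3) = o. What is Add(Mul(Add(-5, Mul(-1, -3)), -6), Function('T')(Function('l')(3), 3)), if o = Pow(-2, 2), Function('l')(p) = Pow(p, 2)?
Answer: 20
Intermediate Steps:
o = 4
Function('T')(r, W) = 8 (Function('T')(r, W) = Add(-24, Mul(8, 4)) = Add(-24, 32) = 8)
Add(Mul(Add(-5, Mul(-1, -3)), -6), Function('T')(Function('l')(3), 3)) = Add(Mul(Add(-5, Mul(-1, -3)), -6), 8) = Add(Mul(Add(-5, 3), -6), 8) = Add(Mul(-2, -6), 8) = Add(12, 8) = 20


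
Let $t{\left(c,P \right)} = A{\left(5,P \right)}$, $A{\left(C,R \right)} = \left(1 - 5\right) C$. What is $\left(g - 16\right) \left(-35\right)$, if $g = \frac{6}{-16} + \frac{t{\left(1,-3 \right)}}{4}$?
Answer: $\frac{5985}{8} \approx 748.13$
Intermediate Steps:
$A{\left(C,R \right)} = - 4 C$
$t{\left(c,P \right)} = -20$ ($t{\left(c,P \right)} = \left(-4\right) 5 = -20$)
$g = - \frac{43}{8}$ ($g = \frac{6}{-16} - \frac{20}{4} = 6 \left(- \frac{1}{16}\right) - 5 = - \frac{3}{8} - 5 = - \frac{43}{8} \approx -5.375$)
$\left(g - 16\right) \left(-35\right) = \left(- \frac{43}{8} - 16\right) \left(-35\right) = \left(- \frac{171}{8}\right) \left(-35\right) = \frac{5985}{8}$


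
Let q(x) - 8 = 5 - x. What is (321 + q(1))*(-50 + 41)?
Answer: -2997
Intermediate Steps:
q(x) = 13 - x (q(x) = 8 + (5 - x) = 13 - x)
(321 + q(1))*(-50 + 41) = (321 + (13 - 1*1))*(-50 + 41) = (321 + (13 - 1))*(-9) = (321 + 12)*(-9) = 333*(-9) = -2997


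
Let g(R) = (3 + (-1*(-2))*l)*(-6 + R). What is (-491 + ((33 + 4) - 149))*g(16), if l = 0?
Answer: -18090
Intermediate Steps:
g(R) = -18 + 3*R (g(R) = (3 - 1*(-2)*0)*(-6 + R) = (3 + 2*0)*(-6 + R) = (3 + 0)*(-6 + R) = 3*(-6 + R) = -18 + 3*R)
(-491 + ((33 + 4) - 149))*g(16) = (-491 + ((33 + 4) - 149))*(-18 + 3*16) = (-491 + (37 - 149))*(-18 + 48) = (-491 - 112)*30 = -603*30 = -18090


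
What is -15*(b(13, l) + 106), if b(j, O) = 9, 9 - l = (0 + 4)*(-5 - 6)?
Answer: -1725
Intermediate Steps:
l = 53 (l = 9 - (0 + 4)*(-5 - 6) = 9 - 4*(-11) = 9 - 1*(-44) = 9 + 44 = 53)
-15*(b(13, l) + 106) = -15*(9 + 106) = -15*115 = -1725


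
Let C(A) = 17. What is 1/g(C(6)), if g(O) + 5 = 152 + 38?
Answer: 1/185 ≈ 0.0054054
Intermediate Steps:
g(O) = 185 (g(O) = -5 + (152 + 38) = -5 + 190 = 185)
1/g(C(6)) = 1/185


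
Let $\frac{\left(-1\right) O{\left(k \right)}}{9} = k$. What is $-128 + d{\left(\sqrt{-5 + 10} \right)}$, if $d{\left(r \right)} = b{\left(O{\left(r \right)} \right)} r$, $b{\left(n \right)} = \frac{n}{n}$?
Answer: $-128 + \sqrt{5} \approx -125.76$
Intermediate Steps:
$O{\left(k \right)} = - 9 k$
$b{\left(n \right)} = 1$
$d{\left(r \right)} = r$ ($d{\left(r \right)} = 1 r = r$)
$-128 + d{\left(\sqrt{-5 + 10} \right)} = -128 + \sqrt{-5 + 10} = -128 + \sqrt{5}$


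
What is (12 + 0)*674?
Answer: 8088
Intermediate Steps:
(12 + 0)*674 = 12*674 = 8088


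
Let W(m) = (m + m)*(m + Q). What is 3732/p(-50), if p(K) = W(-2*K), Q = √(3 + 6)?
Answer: 933/5150 ≈ 0.18116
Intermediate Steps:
Q = 3 (Q = √9 = 3)
W(m) = 2*m*(3 + m) (W(m) = (m + m)*(m + 3) = (2*m)*(3 + m) = 2*m*(3 + m))
p(K) = -4*K*(3 - 2*K) (p(K) = 2*(-2*K)*(3 - 2*K) = -4*K*(3 - 2*K))
3732/p(-50) = 3732/((4*(-50)*(-3 + 2*(-50)))) = 3732/((4*(-50)*(-3 - 100))) = 3732/((4*(-50)*(-103))) = 3732/20600 = 3732*(1/20600) = 933/5150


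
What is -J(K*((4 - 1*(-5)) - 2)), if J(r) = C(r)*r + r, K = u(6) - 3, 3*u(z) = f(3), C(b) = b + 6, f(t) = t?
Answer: -98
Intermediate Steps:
C(b) = 6 + b
u(z) = 1 (u(z) = (⅓)*3 = 1)
K = -2 (K = 1 - 3 = -2)
J(r) = r + r*(6 + r) (J(r) = (6 + r)*r + r = r*(6 + r) + r = r + r*(6 + r))
-J(K*((4 - 1*(-5)) - 2)) = -(-2*((4 - 1*(-5)) - 2))*(7 - 2*((4 - 1*(-5)) - 2)) = -(-2*((4 + 5) - 2))*(7 - 2*((4 + 5) - 2)) = -(-2*(9 - 2))*(7 - 2*(9 - 2)) = -(-2*7)*(7 - 2*7) = -(-14)*(7 - 14) = -(-14)*(-7) = -1*98 = -98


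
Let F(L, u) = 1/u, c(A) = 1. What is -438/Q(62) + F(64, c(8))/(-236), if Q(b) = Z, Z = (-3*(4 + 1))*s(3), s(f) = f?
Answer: 34441/3540 ≈ 9.7291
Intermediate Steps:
Z = -45 (Z = -3*(4 + 1)*3 = -3*5*3 = -15*3 = -45)
Q(b) = -45
-438/Q(62) + F(64, c(8))/(-236) = -438/(-45) + 1/(1*(-236)) = -438*(-1/45) + 1*(-1/236) = 146/15 - 1/236 = 34441/3540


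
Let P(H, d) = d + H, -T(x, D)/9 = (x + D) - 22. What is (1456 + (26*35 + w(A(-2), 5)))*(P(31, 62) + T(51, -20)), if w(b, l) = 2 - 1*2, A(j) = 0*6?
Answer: 28392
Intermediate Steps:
T(x, D) = 198 - 9*D - 9*x (T(x, D) = -9*((x + D) - 22) = -9*((D + x) - 22) = -9*(-22 + D + x) = 198 - 9*D - 9*x)
A(j) = 0
w(b, l) = 0 (w(b, l) = 2 - 2 = 0)
P(H, d) = H + d
(1456 + (26*35 + w(A(-2), 5)))*(P(31, 62) + T(51, -20)) = (1456 + (26*35 + 0))*((31 + 62) + (198 - 9*(-20) - 9*51)) = (1456 + (910 + 0))*(93 + (198 + 180 - 459)) = (1456 + 910)*(93 - 81) = 2366*12 = 28392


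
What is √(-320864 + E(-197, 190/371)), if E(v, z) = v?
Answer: I*√321061 ≈ 566.62*I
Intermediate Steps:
√(-320864 + E(-197, 190/371)) = √(-320864 - 197) = √(-321061) = I*√321061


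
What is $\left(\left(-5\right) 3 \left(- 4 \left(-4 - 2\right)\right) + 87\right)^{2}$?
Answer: $74529$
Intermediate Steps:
$\left(\left(-5\right) 3 \left(- 4 \left(-4 - 2\right)\right) + 87\right)^{2} = \left(- 15 \left(- 4 \left(-4 + \left(-2 + 0\right)\right)\right) + 87\right)^{2} = \left(- 15 \left(- 4 \left(-4 - 2\right)\right) + 87\right)^{2} = \left(- 15 \left(\left(-4\right) \left(-6\right)\right) + 87\right)^{2} = \left(\left(-15\right) 24 + 87\right)^{2} = \left(-360 + 87\right)^{2} = \left(-273\right)^{2} = 74529$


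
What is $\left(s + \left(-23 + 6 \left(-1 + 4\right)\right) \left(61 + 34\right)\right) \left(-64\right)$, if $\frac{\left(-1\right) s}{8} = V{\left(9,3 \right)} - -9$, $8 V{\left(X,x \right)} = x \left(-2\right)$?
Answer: $34624$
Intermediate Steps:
$V{\left(X,x \right)} = - \frac{x}{4}$ ($V{\left(X,x \right)} = \frac{x \left(-2\right)}{8} = \frac{\left(-2\right) x}{8} = - \frac{x}{4}$)
$s = -66$ ($s = - 8 \left(\left(- \frac{1}{4}\right) 3 - -9\right) = - 8 \left(- \frac{3}{4} + 9\right) = \left(-8\right) \frac{33}{4} = -66$)
$\left(s + \left(-23 + 6 \left(-1 + 4\right)\right) \left(61 + 34\right)\right) \left(-64\right) = \left(-66 + \left(-23 + 6 \left(-1 + 4\right)\right) \left(61 + 34\right)\right) \left(-64\right) = \left(-66 + \left(-23 + 6 \cdot 3\right) 95\right) \left(-64\right) = \left(-66 + \left(-23 + 18\right) 95\right) \left(-64\right) = \left(-66 - 475\right) \left(-64\right) = \left(-541\right) \left(-64\right) = 34624$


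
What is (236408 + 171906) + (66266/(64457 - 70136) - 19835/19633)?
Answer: 45523885296055/111495807 ≈ 4.0830e+5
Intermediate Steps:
(236408 + 171906) + (66266/(64457 - 70136) - 19835/19633) = 408314 + (66266/(-5679) - 19835*1/19633) = 408314 + (66266*(-1/5679) - 19835/19633) = 408314 + (-66266/5679 - 19835/19633) = 408314 - 1413643343/111495807 = 45523885296055/111495807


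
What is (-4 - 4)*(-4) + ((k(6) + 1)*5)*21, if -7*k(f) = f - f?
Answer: 137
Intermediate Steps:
k(f) = 0 (k(f) = -(f - f)/7 = -1/7*0 = 0)
(-4 - 4)*(-4) + ((k(6) + 1)*5)*21 = (-4 - 4)*(-4) + ((0 + 1)*5)*21 = -8*(-4) + (1*5)*21 = 32 + 5*21 = 32 + 105 = 137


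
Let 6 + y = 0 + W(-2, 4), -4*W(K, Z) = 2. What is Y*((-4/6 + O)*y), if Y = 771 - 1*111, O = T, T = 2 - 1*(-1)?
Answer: -10010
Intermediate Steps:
T = 3 (T = 2 + 1 = 3)
W(K, Z) = -1/2 (W(K, Z) = -1/4*2 = -1/2)
O = 3
y = -13/2 (y = -6 + (0 - 1/2) = -6 - 1/2 = -13/2 ≈ -6.5000)
Y = 660 (Y = 771 - 111 = 660)
Y*((-4/6 + O)*y) = 660*((-4/6 + 3)*(-13/2)) = 660*((-4*1/6 + 3)*(-13/2)) = 660*((-2/3 + 3)*(-13/2)) = 660*((7/3)*(-13/2)) = 660*(-91/6) = -10010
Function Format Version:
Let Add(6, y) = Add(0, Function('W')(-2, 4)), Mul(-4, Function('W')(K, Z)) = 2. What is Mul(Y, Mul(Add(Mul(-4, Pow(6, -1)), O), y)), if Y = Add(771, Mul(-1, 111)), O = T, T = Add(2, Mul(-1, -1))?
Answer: -10010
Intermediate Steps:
T = 3 (T = Add(2, 1) = 3)
Function('W')(K, Z) = Rational(-1, 2) (Function('W')(K, Z) = Mul(Rational(-1, 4), 2) = Rational(-1, 2))
O = 3
y = Rational(-13, 2) (y = Add(-6, Add(0, Rational(-1, 2))) = Add(-6, Rational(-1, 2)) = Rational(-13, 2) ≈ -6.5000)
Y = 660 (Y = Add(771, -111) = 660)
Mul(Y, Mul(Add(Mul(-4, Pow(6, -1)), O), y)) = Mul(660, Mul(Add(Mul(-4, Pow(6, -1)), 3), Rational(-13, 2))) = Mul(660, Mul(Add(Mul(-4, Rational(1, 6)), 3), Rational(-13, 2))) = Mul(660, Mul(Add(Rational(-2, 3), 3), Rational(-13, 2))) = Mul(660, Mul(Rational(7, 3), Rational(-13, 2))) = Mul(660, Rational(-91, 6)) = -10010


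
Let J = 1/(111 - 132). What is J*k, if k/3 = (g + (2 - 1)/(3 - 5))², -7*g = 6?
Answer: -361/1372 ≈ -0.26312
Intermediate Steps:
g = -6/7 (g = -⅐*6 = -6/7 ≈ -0.85714)
k = 1083/196 (k = 3*(-6/7 + (2 - 1)/(3 - 5))² = 3*(-6/7 + 1/(-2))² = 3*(-6/7 + 1*(-½))² = 3*(-6/7 - ½)² = 3*(-19/14)² = 3*(361/196) = 1083/196 ≈ 5.5255)
J = -1/21 (J = 1/(-21) = -1/21 ≈ -0.047619)
J*k = -1/21*1083/196 = -361/1372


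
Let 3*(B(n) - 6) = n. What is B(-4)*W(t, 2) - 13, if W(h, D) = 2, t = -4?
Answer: -11/3 ≈ -3.6667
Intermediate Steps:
B(n) = 6 + n/3
B(-4)*W(t, 2) - 13 = (6 + (⅓)*(-4))*2 - 13 = (6 - 4/3)*2 - 13 = (14/3)*2 - 13 = 28/3 - 13 = -11/3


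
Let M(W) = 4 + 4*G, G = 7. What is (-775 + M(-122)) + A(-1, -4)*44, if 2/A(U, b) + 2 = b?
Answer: -2273/3 ≈ -757.67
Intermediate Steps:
A(U, b) = 2/(-2 + b)
M(W) = 32 (M(W) = 4 + 4*7 = 4 + 28 = 32)
(-775 + M(-122)) + A(-1, -4)*44 = (-775 + 32) + (2/(-2 - 4))*44 = -743 + (2/(-6))*44 = -743 + (2*(-⅙))*44 = -743 - ⅓*44 = -743 - 44/3 = -2273/3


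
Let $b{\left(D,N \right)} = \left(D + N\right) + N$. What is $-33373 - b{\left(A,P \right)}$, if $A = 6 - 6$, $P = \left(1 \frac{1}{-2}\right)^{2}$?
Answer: $- \frac{66747}{2} \approx -33374.0$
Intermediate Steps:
$P = \frac{1}{4}$ ($P = \left(1 \left(- \frac{1}{2}\right)\right)^{2} = \left(- \frac{1}{2}\right)^{2} = \frac{1}{4} \approx 0.25$)
$A = 0$ ($A = 6 - 6 = 0$)
$b{\left(D,N \right)} = D + 2 N$
$-33373 - b{\left(A,P \right)} = -33373 - \left(0 + 2 \cdot \frac{1}{4}\right) = -33373 - \left(0 + \frac{1}{2}\right) = -33373 - \frac{1}{2} = - \frac{66747}{2}$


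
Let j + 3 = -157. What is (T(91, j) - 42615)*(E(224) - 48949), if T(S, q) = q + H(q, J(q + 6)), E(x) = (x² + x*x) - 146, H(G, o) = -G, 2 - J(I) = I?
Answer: -2184317055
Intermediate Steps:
J(I) = 2 - I
j = -160 (j = -3 - 157 = -160)
E(x) = -146 + 2*x² (E(x) = (x² + x²) - 146 = 2*x² - 146 = -146 + 2*x²)
T(S, q) = 0 (T(S, q) = q - q = 0)
(T(91, j) - 42615)*(E(224) - 48949) = (0 - 42615)*((-146 + 2*224²) - 48949) = -42615*((-146 + 2*50176) - 48949) = -42615*((-146 + 100352) - 48949) = -42615*(100206 - 48949) = -42615*51257 = -2184317055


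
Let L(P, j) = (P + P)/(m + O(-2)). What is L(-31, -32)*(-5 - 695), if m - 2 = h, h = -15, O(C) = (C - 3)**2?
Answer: 10850/3 ≈ 3616.7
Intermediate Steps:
O(C) = (-3 + C)**2
m = -13 (m = 2 - 15 = -13)
L(P, j) = P/6 (L(P, j) = (P + P)/(-13 + (-3 - 2)**2) = (2*P)/(-13 + (-5)**2) = (2*P)/(-13 + 25) = (2*P)/12 = (2*P)*(1/12) = P/6)
L(-31, -32)*(-5 - 695) = ((1/6)*(-31))*(-5 - 695) = -31/6*(-700) = 10850/3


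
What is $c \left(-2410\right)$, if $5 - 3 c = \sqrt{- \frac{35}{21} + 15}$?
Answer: $- \frac{12050}{3} + \frac{4820 \sqrt{30}}{9} \approx -1083.3$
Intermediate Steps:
$c = \frac{5}{3} - \frac{2 \sqrt{30}}{9}$ ($c = \frac{5}{3} - \frac{\sqrt{- \frac{35}{21} + 15}}{3} = \frac{5}{3} - \frac{\sqrt{\left(-35\right) \frac{1}{21} + 15}}{3} = \frac{5}{3} - \frac{\sqrt{- \frac{5}{3} + 15}}{3} = \frac{5}{3} - \frac{\sqrt{\frac{40}{3}}}{3} = \frac{5}{3} - \frac{\frac{2}{3} \sqrt{30}}{3} = \frac{5}{3} - \frac{2 \sqrt{30}}{9} \approx 0.44951$)
$c \left(-2410\right) = \left(\frac{5}{3} - \frac{2 \sqrt{30}}{9}\right) \left(-2410\right) = - \frac{12050}{3} + \frac{4820 \sqrt{30}}{9}$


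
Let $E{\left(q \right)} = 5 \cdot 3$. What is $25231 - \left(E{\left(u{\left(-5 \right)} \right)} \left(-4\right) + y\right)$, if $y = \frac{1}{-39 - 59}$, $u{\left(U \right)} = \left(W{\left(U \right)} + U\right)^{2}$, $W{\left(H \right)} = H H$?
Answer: $\frac{2478519}{98} \approx 25291.0$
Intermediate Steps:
$W{\left(H \right)} = H^{2}$
$u{\left(U \right)} = \left(U + U^{2}\right)^{2}$ ($u{\left(U \right)} = \left(U^{2} + U\right)^{2} = \left(U + U^{2}\right)^{2}$)
$y = - \frac{1}{98}$ ($y = \frac{1}{-98} = - \frac{1}{98} \approx -0.010204$)
$E{\left(q \right)} = 15$
$25231 - \left(E{\left(u{\left(-5 \right)} \right)} \left(-4\right) + y\right) = 25231 - \left(15 \left(-4\right) - \frac{1}{98}\right) = 25231 - \left(-60 - \frac{1}{98}\right) = 25231 - - \frac{5881}{98} = 25231 + \frac{5881}{98} = \frac{2478519}{98}$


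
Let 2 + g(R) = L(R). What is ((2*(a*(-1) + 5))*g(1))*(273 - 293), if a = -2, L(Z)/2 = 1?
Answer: 0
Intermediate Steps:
L(Z) = 2 (L(Z) = 2*1 = 2)
g(R) = 0 (g(R) = -2 + 2 = 0)
((2*(a*(-1) + 5))*g(1))*(273 - 293) = ((2*(-2*(-1) + 5))*0)*(273 - 293) = ((2*(2 + 5))*0)*(-20) = ((2*7)*0)*(-20) = (14*0)*(-20) = 0*(-20) = 0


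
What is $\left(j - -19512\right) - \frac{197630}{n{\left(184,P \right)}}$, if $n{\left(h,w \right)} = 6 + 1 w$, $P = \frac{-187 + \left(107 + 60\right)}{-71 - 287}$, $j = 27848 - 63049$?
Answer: $- \frac{26191323}{542} \approx -48324.0$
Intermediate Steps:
$j = -35201$
$P = \frac{10}{179}$ ($P = \frac{-187 + 167}{-358} = \left(-20\right) \left(- \frac{1}{358}\right) = \frac{10}{179} \approx 0.055866$)
$n{\left(h,w \right)} = 6 + w$
$\left(j - -19512\right) - \frac{197630}{n{\left(184,P \right)}} = \left(-35201 - -19512\right) - \frac{197630}{6 + \frac{10}{179}} = \left(-35201 + 19512\right) - \frac{197630}{\frac{1084}{179}} = -15689 - \frac{17687885}{542} = - \frac{26191323}{542}$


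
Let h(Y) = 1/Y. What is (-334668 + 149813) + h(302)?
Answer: -55826209/302 ≈ -1.8486e+5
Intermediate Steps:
(-334668 + 149813) + h(302) = (-334668 + 149813) + 1/302 = -184855 + 1/302 = -55826209/302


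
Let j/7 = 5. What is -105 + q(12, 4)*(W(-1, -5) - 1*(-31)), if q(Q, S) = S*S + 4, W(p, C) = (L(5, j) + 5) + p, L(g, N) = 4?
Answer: 675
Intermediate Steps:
j = 35 (j = 7*5 = 35)
W(p, C) = 9 + p (W(p, C) = (4 + 5) + p = 9 + p)
q(Q, S) = 4 + S**2 (q(Q, S) = S**2 + 4 = 4 + S**2)
-105 + q(12, 4)*(W(-1, -5) - 1*(-31)) = -105 + (4 + 4**2)*((9 - 1) - 1*(-31)) = -105 + (4 + 16)*(8 + 31) = -105 + 20*39 = -105 + 780 = 675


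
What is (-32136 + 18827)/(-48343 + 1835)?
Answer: 13309/46508 ≈ 0.28617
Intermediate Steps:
(-32136 + 18827)/(-48343 + 1835) = -13309/(-46508) = -13309*(-1/46508) = 13309/46508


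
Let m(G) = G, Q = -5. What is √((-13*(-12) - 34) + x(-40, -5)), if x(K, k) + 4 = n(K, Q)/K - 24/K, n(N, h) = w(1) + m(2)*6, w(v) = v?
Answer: √47310/20 ≈ 10.875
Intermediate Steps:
n(N, h) = 13 (n(N, h) = 1 + 2*6 = 1 + 12 = 13)
x(K, k) = -4 - 11/K (x(K, k) = -4 + (13/K - 24/K) = -4 - 11/K)
√((-13*(-12) - 34) + x(-40, -5)) = √((-13*(-12) - 34) + (-4 - 11/(-40))) = √((156 - 34) + (-4 - 11*(-1/40))) = √(122 + (-4 + 11/40)) = √(122 - 149/40) = √(4731/40) = √47310/20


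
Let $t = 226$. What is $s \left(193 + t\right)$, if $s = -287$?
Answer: $-120253$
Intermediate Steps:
$s \left(193 + t\right) = - 287 \left(193 + 226\right) = \left(-287\right) 419 = -120253$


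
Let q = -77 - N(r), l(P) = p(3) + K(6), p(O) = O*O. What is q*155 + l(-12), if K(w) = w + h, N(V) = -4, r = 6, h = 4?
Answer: -11296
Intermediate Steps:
K(w) = 4 + w (K(w) = w + 4 = 4 + w)
p(O) = O²
l(P) = 19 (l(P) = 3² + (4 + 6) = 9 + 10 = 19)
q = -73 (q = -77 - 1*(-4) = -77 + 4 = -73)
q*155 + l(-12) = -73*155 + 19 = -11315 + 19 = -11296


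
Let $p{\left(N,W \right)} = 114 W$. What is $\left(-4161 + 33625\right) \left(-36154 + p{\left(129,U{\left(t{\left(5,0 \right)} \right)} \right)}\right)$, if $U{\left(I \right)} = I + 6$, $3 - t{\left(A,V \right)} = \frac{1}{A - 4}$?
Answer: $-1038370288$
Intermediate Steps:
$t{\left(A,V \right)} = 3 - \frac{1}{-4 + A}$ ($t{\left(A,V \right)} = 3 - \frac{1}{A - 4} = 3 - \frac{1}{-4 + A}$)
$U{\left(I \right)} = 6 + I$
$\left(-4161 + 33625\right) \left(-36154 + p{\left(129,U{\left(t{\left(5,0 \right)} \right)} \right)}\right) = \left(-4161 + 33625\right) \left(-36154 + 114 \left(6 + \frac{-13 + 3 \cdot 5}{-4 + 5}\right)\right) = 29464 \left(-36154 + 114 \left(6 + \frac{-13 + 15}{1}\right)\right) = 29464 \left(-36154 + 114 \left(6 + 1 \cdot 2\right)\right) = 29464 \left(-36154 + 114 \left(6 + 2\right)\right) = 29464 \left(-36154 + 114 \cdot 8\right) = 29464 \left(-36154 + 912\right) = 29464 \left(-35242\right) = -1038370288$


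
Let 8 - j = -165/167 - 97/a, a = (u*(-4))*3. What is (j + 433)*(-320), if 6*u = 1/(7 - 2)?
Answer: -10660640/167 ≈ -63836.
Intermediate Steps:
u = 1/30 (u = 1/(6*(7 - 2)) = (1/6)/5 = (1/6)*(1/5) = 1/30 ≈ 0.033333)
a = -2/5 (a = ((1/30)*(-4))*3 = -2/15*3 = -2/5 ≈ -0.40000)
j = -77993/334 (j = 8 - (-165/167 - 97/(-2/5)) = 8 - (-165*1/167 - 97*(-5/2)) = 8 - (-165/167 + 485/2) = 8 - 1*80665/334 = 8 - 80665/334 = -77993/334 ≈ -233.51)
(j + 433)*(-320) = (-77993/334 + 433)*(-320) = (66629/334)*(-320) = -10660640/167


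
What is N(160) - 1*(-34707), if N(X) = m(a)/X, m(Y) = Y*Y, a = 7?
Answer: 5553169/160 ≈ 34707.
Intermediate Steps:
m(Y) = Y**2
N(X) = 49/X (N(X) = 7**2/X = 49/X)
N(160) - 1*(-34707) = 49/160 - 1*(-34707) = 49*(1/160) + 34707 = 49/160 + 34707 = 5553169/160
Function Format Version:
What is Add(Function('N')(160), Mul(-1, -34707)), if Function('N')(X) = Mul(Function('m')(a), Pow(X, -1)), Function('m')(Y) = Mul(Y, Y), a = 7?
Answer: Rational(5553169, 160) ≈ 34707.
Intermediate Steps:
Function('m')(Y) = Pow(Y, 2)
Function('N')(X) = Mul(49, Pow(X, -1)) (Function('N')(X) = Mul(Pow(7, 2), Pow(X, -1)) = Mul(49, Pow(X, -1)))
Add(Function('N')(160), Mul(-1, -34707)) = Add(Mul(49, Pow(160, -1)), Mul(-1, -34707)) = Add(Mul(49, Rational(1, 160)), 34707) = Add(Rational(49, 160), 34707) = Rational(5553169, 160)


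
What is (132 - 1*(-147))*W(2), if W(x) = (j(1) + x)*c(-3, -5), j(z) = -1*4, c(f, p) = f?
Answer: 1674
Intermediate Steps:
j(z) = -4
W(x) = 12 - 3*x (W(x) = (-4 + x)*(-3) = 12 - 3*x)
(132 - 1*(-147))*W(2) = (132 - 1*(-147))*(12 - 3*2) = (132 + 147)*(12 - 6) = 279*6 = 1674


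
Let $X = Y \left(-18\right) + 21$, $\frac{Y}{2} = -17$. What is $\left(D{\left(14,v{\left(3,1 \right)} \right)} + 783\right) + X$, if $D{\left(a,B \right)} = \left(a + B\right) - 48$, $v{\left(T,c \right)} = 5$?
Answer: $1387$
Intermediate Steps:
$Y = -34$ ($Y = 2 \left(-17\right) = -34$)
$D{\left(a,B \right)} = -48 + B + a$ ($D{\left(a,B \right)} = \left(B + a\right) - 48 = -48 + B + a$)
$X = 633$ ($X = \left(-34\right) \left(-18\right) + 21 = 612 + 21 = 633$)
$\left(D{\left(14,v{\left(3,1 \right)} \right)} + 783\right) + X = \left(\left(-48 + 5 + 14\right) + 783\right) + 633 = \left(-29 + 783\right) + 633 = 754 + 633 = 1387$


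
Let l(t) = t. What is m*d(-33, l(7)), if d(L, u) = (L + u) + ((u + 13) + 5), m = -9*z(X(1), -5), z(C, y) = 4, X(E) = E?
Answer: 36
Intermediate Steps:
m = -36 (m = -9*4 = -36)
d(L, u) = 18 + L + 2*u (d(L, u) = (L + u) + ((13 + u) + 5) = (L + u) + (18 + u) = 18 + L + 2*u)
m*d(-33, l(7)) = -36*(18 - 33 + 2*7) = -36*(18 - 33 + 14) = -36*(-1) = 36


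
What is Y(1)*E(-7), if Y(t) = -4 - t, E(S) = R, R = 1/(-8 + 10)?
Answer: -5/2 ≈ -2.5000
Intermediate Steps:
R = ½ (R = 1/2 = ½ ≈ 0.50000)
E(S) = ½
Y(1)*E(-7) = (-4 - 1*1)*(½) = (-4 - 1)*(½) = -5*½ = -5/2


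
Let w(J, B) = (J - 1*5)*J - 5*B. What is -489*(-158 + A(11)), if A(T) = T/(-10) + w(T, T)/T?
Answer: 773109/10 ≈ 77311.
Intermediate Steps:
w(J, B) = -5*B + J*(-5 + J) (w(J, B) = (J - 5)*J - 5*B = (-5 + J)*J - 5*B = J*(-5 + J) - 5*B = -5*B + J*(-5 + J))
A(T) = -T/10 + (T² - 10*T)/T (A(T) = T/(-10) + (T² - 5*T - 5*T)/T = T*(-⅒) + (T² - 10*T)/T = -T/10 + (T² - 10*T)/T)
-489*(-158 + A(11)) = -489*(-158 + (-10 + (9/10)*11)) = -489*(-158 + (-10 + 99/10)) = -489*(-158 - ⅒) = -489*(-1581/10) = 773109/10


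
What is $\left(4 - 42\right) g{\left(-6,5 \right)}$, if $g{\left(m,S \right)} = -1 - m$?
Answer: $-190$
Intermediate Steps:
$\left(4 - 42\right) g{\left(-6,5 \right)} = \left(4 - 42\right) \left(-1 - -6\right) = - 38 \left(-1 + 6\right) = \left(-38\right) 5 = -190$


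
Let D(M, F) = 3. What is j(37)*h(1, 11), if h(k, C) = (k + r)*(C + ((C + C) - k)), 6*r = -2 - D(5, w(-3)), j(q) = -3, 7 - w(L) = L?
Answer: -16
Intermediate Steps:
w(L) = 7 - L
r = -⅚ (r = (-2 - 1*3)/6 = (-2 - 3)/6 = (⅙)*(-5) = -⅚ ≈ -0.83333)
h(k, C) = (-⅚ + k)*(-k + 3*C) (h(k, C) = (k - ⅚)*(C + ((C + C) - k)) = (-⅚ + k)*(C + (2*C - k)) = (-⅚ + k)*(C + (-k + 2*C)) = (-⅚ + k)*(-k + 3*C))
j(37)*h(1, 11) = -3*(-1*1² - 5/2*11 + (⅚)*1 + 3*11*1) = -3*(-1*1 - 55/2 + ⅚ + 33) = -3*(-1 - 55/2 + ⅚ + 33) = -3*16/3 = -16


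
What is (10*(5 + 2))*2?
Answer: 140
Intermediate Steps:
(10*(5 + 2))*2 = (10*7)*2 = 70*2 = 140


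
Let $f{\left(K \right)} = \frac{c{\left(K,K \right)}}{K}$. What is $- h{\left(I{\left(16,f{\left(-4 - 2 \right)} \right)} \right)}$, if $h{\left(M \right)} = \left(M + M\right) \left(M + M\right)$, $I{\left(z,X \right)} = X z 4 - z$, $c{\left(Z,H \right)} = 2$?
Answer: $- \frac{50176}{9} \approx -5575.1$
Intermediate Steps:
$f{\left(K \right)} = \frac{2}{K}$
$I{\left(z,X \right)} = - z + 4 X z$ ($I{\left(z,X \right)} = 4 X z - z = - z + 4 X z$)
$h{\left(M \right)} = 4 M^{2}$ ($h{\left(M \right)} = 2 M 2 M = 4 M^{2}$)
$- h{\left(I{\left(16,f{\left(-4 - 2 \right)} \right)} \right)} = - 4 \left(16 \left(-1 + 4 \frac{2}{-4 - 2}\right)\right)^{2} = - 4 \left(16 \left(-1 + 4 \frac{2}{-6}\right)\right)^{2} = - 4 \left(16 \left(-1 + 4 \cdot 2 \left(- \frac{1}{6}\right)\right)\right)^{2} = - 4 \left(16 \left(-1 + 4 \left(- \frac{1}{3}\right)\right)\right)^{2} = - 4 \left(16 \left(-1 - \frac{4}{3}\right)\right)^{2} = - 4 \left(16 \left(- \frac{7}{3}\right)\right)^{2} = - 4 \left(- \frac{112}{3}\right)^{2} = - \frac{4 \cdot 12544}{9} = \left(-1\right) \frac{50176}{9} = - \frac{50176}{9}$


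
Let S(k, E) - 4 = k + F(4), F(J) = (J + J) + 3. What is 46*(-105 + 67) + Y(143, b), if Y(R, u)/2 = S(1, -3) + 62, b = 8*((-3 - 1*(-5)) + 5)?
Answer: -1592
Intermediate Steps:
F(J) = 3 + 2*J (F(J) = 2*J + 3 = 3 + 2*J)
b = 56 (b = 8*((-3 + 5) + 5) = 8*(2 + 5) = 8*7 = 56)
S(k, E) = 15 + k (S(k, E) = 4 + (k + (3 + 2*4)) = 4 + (k + (3 + 8)) = 4 + (k + 11) = 4 + (11 + k) = 15 + k)
Y(R, u) = 156 (Y(R, u) = 2*((15 + 1) + 62) = 2*(16 + 62) = 2*78 = 156)
46*(-105 + 67) + Y(143, b) = 46*(-105 + 67) + 156 = 46*(-38) + 156 = -1748 + 156 = -1592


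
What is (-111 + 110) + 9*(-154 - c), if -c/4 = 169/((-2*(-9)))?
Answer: -1049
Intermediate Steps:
c = -338/9 (c = -676/((-2*(-9))) = -676/18 = -4*169/18 = -338/9 ≈ -37.556)
(-111 + 110) + 9*(-154 - c) = (-111 + 110) + 9*(-154 - 1*(-338/9)) = -1 + 9*(-154 + 338/9) = -1 + 9*(-1048/9) = -1 - 1048 = -1049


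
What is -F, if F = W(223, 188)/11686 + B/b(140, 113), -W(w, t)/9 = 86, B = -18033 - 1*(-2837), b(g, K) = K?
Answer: 88833959/660259 ≈ 134.54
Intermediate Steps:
B = -15196 (B = -18033 + 2837 = -15196)
W(w, t) = -774 (W(w, t) = -9*86 = -774)
F = -88833959/660259 (F = -774/11686 - 15196/113 = -774*1/11686 - 15196*1/113 = -387/5843 - 15196/113 = -88833959/660259 ≈ -134.54)
-F = -1*(-88833959/660259) = 88833959/660259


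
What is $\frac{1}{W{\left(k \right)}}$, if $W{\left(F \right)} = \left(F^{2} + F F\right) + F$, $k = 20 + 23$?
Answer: $\frac{1}{3741} \approx 0.00026731$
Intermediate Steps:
$k = 43$
$W{\left(F \right)} = F + 2 F^{2}$ ($W{\left(F \right)} = \left(F^{2} + F^{2}\right) + F = 2 F^{2} + F = F + 2 F^{2}$)
$\frac{1}{W{\left(k \right)}} = \frac{1}{43 \left(1 + 2 \cdot 43\right)} = \frac{1}{43 \left(1 + 86\right)} = \frac{1}{43 \cdot 87} = \frac{1}{3741}$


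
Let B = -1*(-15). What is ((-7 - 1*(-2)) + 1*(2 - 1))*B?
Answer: -60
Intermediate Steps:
B = 15
((-7 - 1*(-2)) + 1*(2 - 1))*B = ((-7 - 1*(-2)) + 1*(2 - 1))*15 = ((-7 + 2) + 1*1)*15 = (-5 + 1)*15 = -4*15 = -60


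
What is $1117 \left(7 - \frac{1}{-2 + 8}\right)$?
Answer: $\frac{45797}{6} \approx 7632.8$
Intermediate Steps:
$1117 \left(7 - \frac{1}{-2 + 8}\right) = 1117 \left(7 - \frac{1}{6}\right) = 1117 \cdot \frac{41}{6} = \frac{45797}{6}$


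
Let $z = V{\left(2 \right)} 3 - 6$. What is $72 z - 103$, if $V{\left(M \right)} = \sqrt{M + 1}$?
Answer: $-535 + 216 \sqrt{3} \approx -160.88$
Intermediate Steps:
$V{\left(M \right)} = \sqrt{1 + M}$
$z = -6 + 3 \sqrt{3}$ ($z = \sqrt{1 + 2} \cdot 3 - 6 = \sqrt{3} \cdot 3 - 6 = 3 \sqrt{3} - 6 = -6 + 3 \sqrt{3} \approx -0.80385$)
$72 z - 103 = 72 \left(-6 + 3 \sqrt{3}\right) - 103 = \left(-432 + 216 \sqrt{3}\right) - 103 = -535 + 216 \sqrt{3}$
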